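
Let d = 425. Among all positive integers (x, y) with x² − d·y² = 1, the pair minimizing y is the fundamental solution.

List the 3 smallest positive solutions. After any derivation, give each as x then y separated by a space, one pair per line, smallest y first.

d=425: √d = [20; 1,1,1,1,1,1,40] (ℓ=7, odd), read p_13/q_13
i=0: a=20 ⇒ p=20, q=1
i=1: a=1 ⇒ p=21, q=1
i=2: a=1 ⇒ p=41, q=2
i=3: a=1 ⇒ p=62, q=3
i=4: a=1 ⇒ p=103, q=5
i=5: a=1 ⇒ p=165, q=8
i=6: a=1 ⇒ p=268, q=13
i=7: a=40 ⇒ p=10885, q=528
…
i=10: a=1 ⇒ p=33191, q=1610
…
i=12: a=1 ⇒ p=88420, q=4289
i=13: a=1 ⇒ p=143649, q=6968
fundamental: x₁=143649, y₁=6968  (since 20635035201 − 425·48553024 = 1)
(143649+6968√425)^2 = 41270070401 + 2001892464√425
(143649+6968√425)^3 = 11856808685922849 + 575139701115304√425

143649 6968
41270070401 2001892464
11856808685922849 575139701115304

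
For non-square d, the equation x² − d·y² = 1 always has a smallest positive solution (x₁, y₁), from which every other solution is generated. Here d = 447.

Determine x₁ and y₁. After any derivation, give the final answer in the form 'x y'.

[21; 7,42] for √447; ℓ=2 ⇒ convergent index 1
a_0=21:  p_0=21·1+0=21,  q_0=21·0+1=1
a_1=7:  p_1=7·21+1=148,  q_1=7·1+0=7
fundamental: x₁=148, y₁=7  (since 21904 − 447·49 = 1)

148 7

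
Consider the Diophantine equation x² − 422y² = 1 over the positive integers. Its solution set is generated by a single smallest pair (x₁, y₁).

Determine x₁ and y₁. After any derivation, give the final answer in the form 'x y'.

d=422: √d = [20; 1,1,5,2,1,…,1,1,40] (ℓ=14, even), read p_13/q_13
a_0=20:  p_0=20·1+0=20,  q_0=20·0+1=1
a_1=1:  p_1=1·20+1=21,  q_1=1·1+0=1
a_2=1:  p_2=1·21+20=41,  q_2=1·1+1=2
a_3=5:  p_3=5·41+21=226,  q_3=5·2+1=11
a_4=2:  p_4=2·226+41=493,  q_4=2·11+2=24
a_5=1:  p_5=1·493+226=719,  q_5=1·24+11=35
a_6=3:  p_6=3·719+493=2650,  q_6=3·35+24=129
a_7=20:  p_7=20·2650+719=53719,  q_7=20·129+35=2615
a_8=3:  p_8=3·53719+2650=163807,  q_8=3·2615+129=7974
a_9=1:  p_9=1·163807+53719=217526,  q_9=1·7974+2615=10589
…
a_12=1:  p_12=1·3211821+598859=3810680,  q_12=1·156349+29152=185501
a_13=1:  p_13=1·3810680+3211821=7022501,  q_13=1·185501+156349=341850
→ (7022501, 341850).  Check: 7022501²=49315520295001, 422·341850²=49315520295000, difference 1.

7022501 341850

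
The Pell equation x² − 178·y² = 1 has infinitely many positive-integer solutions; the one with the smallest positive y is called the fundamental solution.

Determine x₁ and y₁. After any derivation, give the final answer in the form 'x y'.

√178 → a₀=13, period (2,1,12,1,2,26); ℓ=6 even so k=5
k=0  a_k=13  p_k/q_k = 13/1
k=1  a_k=2  p_k/q_k = 27/2
k=2  a_k=1  p_k/q_k = 40/3
k=3  a_k=12  p_k/q_k = 507/38
k=4  a_k=1  p_k/q_k = 547/41
k=5  a_k=2  p_k/q_k = 1601/120
fundamental: x₁=1601, y₁=120  (since 2563201 − 178·14400 = 1)

1601 120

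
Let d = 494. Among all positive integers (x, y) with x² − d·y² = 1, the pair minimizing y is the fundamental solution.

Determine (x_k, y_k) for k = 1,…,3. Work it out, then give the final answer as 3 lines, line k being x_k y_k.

73035 3286
10668222449 479986020
1558307253052395 70111557938114

d=494: √d = [22; 4,2,2,1,2,1,2,2,4,44] (ℓ=10, even), read p_9/q_9
i=0: a=22 ⇒ p=22, q=1
i=1: a=4 ⇒ p=89, q=4
i=2: a=2 ⇒ p=200, q=9
…
i=4: a=1 ⇒ p=689, q=31
i=5: a=2 ⇒ p=1867, q=84
…
i=7: a=2 ⇒ p=6979, q=314
i=8: a=2 ⇒ p=16514, q=743
i=9: a=4 ⇒ p=73035, q=3286
(x₁, y₁) = (73035, 3286);  73035² − 494·3286² = 1 ✓
n=2: (73035,3286)∘(73035,3286) = (73035·73035+494·3286·3286, 73035·3286+3286·73035) = (10668222449,479986020)
n=3: (10668222449,479986020)∘(73035,3286) = (73035·10668222449+494·3286·479986020, 73035·479986020+3286·10668222449) = (1558307253052395,70111557938114)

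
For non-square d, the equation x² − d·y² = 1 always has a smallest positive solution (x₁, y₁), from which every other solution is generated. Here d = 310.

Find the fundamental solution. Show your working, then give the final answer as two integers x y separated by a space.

√310 = [17; 1,1,1,1,5,…,1,1,34, …], period ℓ=16 (even) → k=15
step 0: (17, 1)  from 17·(1,0) + (0,1)
step 1: (18, 1)  from 1·(17,1) + (1,0)
step 2: (35, 2)  from 1·(18,1) + (17,1)
…
step 6: (1567, 89)  from 3·(493,28) + (88,5)
…
step 11: (152387, 8655)  from 5·(28928,1643) + (7747,440)
…
step 14: (515017, 29251)  from 1·(333702,18953) + (181315,10298)
step 15: (848719, 48204)  from 1·(515017,29251) + (333702,18953)
→ (848719, 48204).  Check: 848719²=720323940961, 310·48204²=720323940960, difference 1.

848719 48204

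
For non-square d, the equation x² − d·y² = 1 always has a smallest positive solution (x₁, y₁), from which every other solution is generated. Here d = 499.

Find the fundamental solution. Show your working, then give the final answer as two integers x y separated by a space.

4490 201

[22; 2,1,21,1,2,44] for √499; ℓ=6 ⇒ convergent index 5
k=0  a_k=22  p_k/q_k = 22/1
k=1  a_k=2  p_k/q_k = 45/2
k=2  a_k=1  p_k/q_k = 67/3
k=3  a_k=21  p_k/q_k = 1452/65
k=4  a_k=1  p_k/q_k = 1519/68
k=5  a_k=2  p_k/q_k = 4490/201
fundamental: x₁=4490, y₁=201  (since 20160100 − 499·40401 = 1)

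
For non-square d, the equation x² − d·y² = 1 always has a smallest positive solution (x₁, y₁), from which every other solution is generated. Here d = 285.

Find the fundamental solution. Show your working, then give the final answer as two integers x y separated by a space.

2431 144

d=285: √d = [16; 1,7,2,7,1,32] (ℓ=6, even), read p_5/q_5
k=0  a_k=16  p_k/q_k = 16/1
k=1  a_k=1  p_k/q_k = 17/1
…
k=4  a_k=7  p_k/q_k = 2144/127
k=5  a_k=1  p_k/q_k = 2431/144
fundamental: x₁=2431, y₁=144  (since 5909761 − 285·20736 = 1)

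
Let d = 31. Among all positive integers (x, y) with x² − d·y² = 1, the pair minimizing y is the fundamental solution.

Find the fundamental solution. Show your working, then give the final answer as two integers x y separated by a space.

1520 273

√31 = [5; 1,1,3,5,3,1,1,10, …], period ℓ=8 (even) → k=7
a_0=5:  p_0=5·1+0=5,  q_0=5·0+1=1
…
a_3=3:  p_3=3·11+6=39,  q_3=3·2+1=7
…
a_5=3:  p_5=3·206+39=657,  q_5=3·37+7=118
a_6=1:  p_6=1·657+206=863,  q_6=1·118+37=155
a_7=1:  p_7=1·863+657=1520,  q_7=1·155+118=273
fundamental: x₁=1520, y₁=273  (since 2310400 − 31·74529 = 1)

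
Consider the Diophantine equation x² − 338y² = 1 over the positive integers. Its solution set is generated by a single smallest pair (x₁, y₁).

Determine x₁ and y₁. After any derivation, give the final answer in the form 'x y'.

114243 6214

√338 → a₀=18, period (2,1,1,2,36); ℓ=5 odd so k=9
a_0=18:  p_0=18·1+0=18,  q_0=18·0+1=1
a_1=2:  p_1=2·18+1=37,  q_1=2·1+0=2
…
a_3=1:  p_3=1·55+37=92,  q_3=1·3+2=5
a_4=2:  p_4=2·92+55=239,  q_4=2·5+3=13
a_5=36:  p_5=36·239+92=8696,  q_5=36·13+5=473
a_6=2:  p_6=2·8696+239=17631,  q_6=2·473+13=959
…
a_8=1:  p_8=1·26327+17631=43958,  q_8=1·1432+959=2391
a_9=2:  p_9=2·43958+26327=114243,  q_9=2·2391+1432=6214
→ (114243, 6214).  Check: 114243²=13051463049, 338·6214²=13051463048, difference 1.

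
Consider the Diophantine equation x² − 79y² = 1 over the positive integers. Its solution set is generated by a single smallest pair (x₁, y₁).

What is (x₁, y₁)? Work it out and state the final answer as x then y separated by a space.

80 9

√79 = [8; 1,7,1,16, …], period ℓ=4 (even) → k=3
step 0: (8, 1)  from 8·(1,0) + (0,1)
…
step 2: (71, 8)  from 7·(9,1) + (8,1)
step 3: (80, 9)  from 1·(71,8) + (9,1)
fundamental: x₁=80, y₁=9  (since 6400 − 79·81 = 1)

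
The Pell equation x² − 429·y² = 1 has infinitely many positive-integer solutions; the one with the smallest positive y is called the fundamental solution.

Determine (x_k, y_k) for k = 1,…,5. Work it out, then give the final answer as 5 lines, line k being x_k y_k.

1524095 73584
4645731138049 224298012960
14161071197688057215 683702960124468816
43165635614076113391052801 2084056526021580302230080
131577058822456507006275549422975 6352600262053037158494583086384

d=429: √d = [20; 1,2,2,9,1,12,1,9,2,2,1,40] (ℓ=12, even), read p_11/q_11
i=0: a=20 ⇒ p=20, q=1
i=1: a=1 ⇒ p=21, q=1
i=2: a=2 ⇒ p=62, q=3
i=3: a=2 ⇒ p=145, q=7
…
i=6: a=12 ⇒ p=19511, q=942
i=7: a=1 ⇒ p=21023, q=1015
i=8: a=9 ⇒ p=208718, q=10077
…
i=10: a=2 ⇒ p=1085636, q=52415
i=11: a=1 ⇒ p=1524095, q=73584
→ (1524095, 73584).  Check: 1524095²=2322865569025, 429·73584²=2322865569024, difference 1.
n=2: (1524095,73584)∘(1524095,73584) = (1524095·1524095+429·73584·73584, 1524095·73584+73584·1524095) = (4645731138049,224298012960)
n=3: (4645731138049,224298012960)∘(1524095,73584) = (1524095·4645731138049+429·73584·224298012960, 1524095·224298012960+73584·4645731138049) = (14161071197688057215,683702960124468816)
n=4: (14161071197688057215,683702960124468816)∘(1524095,73584) = (1524095·14161071197688057215+429·73584·683702960124468816, 1524095·683702960124468816+73584·14161071197688057215) = (43165635614076113391052801,2084056526021580302230080)
n=5: (43165635614076113391052801,2084056526021580302230080)∘(1524095,73584) = (1524095·43165635614076113391052801+429·73584·2084056526021580302230080, 1524095·2084056526021580302230080+73584·43165635614076113391052801) = (131577058822456507006275549422975,6352600262053037158494583086384)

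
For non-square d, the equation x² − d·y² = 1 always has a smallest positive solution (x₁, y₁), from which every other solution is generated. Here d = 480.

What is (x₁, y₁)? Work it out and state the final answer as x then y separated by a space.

d=480: √d = [21; 1,9,1,42] (ℓ=4, even), read p_3/q_3
a_0=21:  p_0=21·1+0=21,  q_0=21·0+1=1
…
a_2=9:  p_2=9·22+21=219,  q_2=9·1+1=10
a_3=1:  p_3=1·219+22=241,  q_3=1·10+1=11
fundamental: x₁=241, y₁=11  (since 58081 − 480·121 = 1)

241 11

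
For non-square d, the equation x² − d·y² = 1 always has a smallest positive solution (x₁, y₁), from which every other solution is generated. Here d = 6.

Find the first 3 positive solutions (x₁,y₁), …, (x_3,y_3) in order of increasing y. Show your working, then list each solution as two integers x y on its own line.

5 2
49 20
485 198

√6 → a₀=2, period (2,4); ℓ=2 even so k=1
a_0=2:  p_0=2·1+0=2,  q_0=2·0+1=1
a_1=2:  p_1=2·2+1=5,  q_1=2·1+0=2
fundamental: x₁=5, y₁=2  (since 25 − 6·4 = 1)
(x_2, y_2) = (5·5 + 6·2·2, 5·2 + 2·5) = (49, 20)
(x_3, y_3) = (5·49 + 6·2·20, 5·20 + 2·49) = (485, 198)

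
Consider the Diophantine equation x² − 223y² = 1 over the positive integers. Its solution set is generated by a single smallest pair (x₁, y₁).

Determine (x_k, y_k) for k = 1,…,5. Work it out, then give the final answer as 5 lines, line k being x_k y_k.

d=223: √d = [14; 1,13,1,28] (ℓ=4, even), read p_3/q_3
step 0: (14, 1)  from 14·(1,0) + (0,1)
step 1: (15, 1)  from 1·(14,1) + (1,0)
step 2: (209, 14)  from 13·(15,1) + (14,1)
step 3: (224, 15)  from 1·(209,14) + (15,1)
→ (224, 15).  Check: 224²=50176, 223·15²=50175, difference 1.
(x_2, y_2) = (224·224 + 223·15·15, 224·15 + 15·224) = (100351, 6720)
(x_3, y_3) = (224·100351 + 223·15·6720, 224·6720 + 15·100351) = (44957024, 3010545)
(x_4, y_4) = (224·44957024 + 223·15·3010545, 224·3010545 + 15·44957024) = (20140646401, 1348717440)
(x_5, y_5) = (224·20140646401 + 223·15·1348717440, 224·1348717440 + 15·20140646401) = (9022964630624, 604222402575)

224 15
100351 6720
44957024 3010545
20140646401 1348717440
9022964630624 604222402575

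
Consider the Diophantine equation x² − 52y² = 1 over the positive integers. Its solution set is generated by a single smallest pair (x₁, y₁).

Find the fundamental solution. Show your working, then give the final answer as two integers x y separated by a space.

649 90

√52 → a₀=7, period (4,1,2,1,4,14); ℓ=6 even so k=5
step 0: (7, 1)  from 7·(1,0) + (0,1)
step 1: (29, 4)  from 4·(7,1) + (1,0)
step 2: (36, 5)  from 1·(29,4) + (7,1)
step 3: (101, 14)  from 2·(36,5) + (29,4)
step 4: (137, 19)  from 1·(101,14) + (36,5)
step 5: (649, 90)  from 4·(137,19) + (101,14)
(x₁, y₁) = (649, 90);  649² − 52·90² = 1 ✓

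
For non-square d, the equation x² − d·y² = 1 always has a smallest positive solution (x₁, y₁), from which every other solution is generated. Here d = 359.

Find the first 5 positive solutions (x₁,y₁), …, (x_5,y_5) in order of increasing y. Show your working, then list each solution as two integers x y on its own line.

√359 → a₀=18, period (1,17,1,36); ℓ=4 even so k=3
step 0: (18, 1)  from 18·(1,0) + (0,1)
step 1: (19, 1)  from 1·(18,1) + (1,0)
step 2: (341, 18)  from 17·(19,1) + (18,1)
step 3: (360, 19)  from 1·(341,18) + (19,1)
(x₁, y₁) = (360, 19);  360² − 359·19² = 1 ✓
n=2: (360,19)∘(360,19) = (360·360+359·19·19, 360·19+19·360) = (259199,13680)
n=3: (259199,13680)∘(360,19) = (360·259199+359·19·13680, 360·13680+19·259199) = (186622920,9849581)
n=4: (186622920,9849581)∘(360,19) = (360·186622920+359·19·9849581, 360·9849581+19·186622920) = (134368243201,7091684640)
n=5: (134368243201,7091684640)∘(360,19) = (360·134368243201+359·19·7091684640, 360·7091684640+19·134368243201) = (96744948481800,5106003091219)

360 19
259199 13680
186622920 9849581
134368243201 7091684640
96744948481800 5106003091219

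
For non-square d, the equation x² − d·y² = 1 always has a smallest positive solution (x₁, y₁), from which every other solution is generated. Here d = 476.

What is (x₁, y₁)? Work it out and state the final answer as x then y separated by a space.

28799 1320

√476 = [21; 1,4,2,10,2,4,1,42, …], period ℓ=8 (even) → k=7
a_0=21:  p_0=21·1+0=21,  q_0=21·0+1=1
…
a_2=4:  p_2=4·22+21=109,  q_2=4·1+1=5
a_3=2:  p_3=2·109+22=240,  q_3=2·5+1=11
…
a_6=4:  p_6=4·5258+2509=23541,  q_6=4·241+115=1079
a_7=1:  p_7=1·23541+5258=28799,  q_7=1·1079+241=1320
→ (28799, 1320).  Check: 28799²=829382401, 476·1320²=829382400, difference 1.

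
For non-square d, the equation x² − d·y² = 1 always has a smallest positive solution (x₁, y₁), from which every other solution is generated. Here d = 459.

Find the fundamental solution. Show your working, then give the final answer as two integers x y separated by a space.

√459 = [21; 2,2,1,4,21,4,1,2,2,42, …], period ℓ=10 (even) → k=9
k=0  a_k=21  p_k/q_k = 21/1
k=1  a_k=2  p_k/q_k = 43/2
k=2  a_k=2  p_k/q_k = 107/5
k=3  a_k=1  p_k/q_k = 150/7
…
k=5  a_k=21  p_k/q_k = 14997/700
k=6  a_k=4  p_k/q_k = 60695/2833
k=7  a_k=1  p_k/q_k = 75692/3533
k=8  a_k=2  p_k/q_k = 212079/9899
k=9  a_k=2  p_k/q_k = 499850/23331
(x₁, y₁) = (499850, 23331);  499850² − 459·23331² = 1 ✓

499850 23331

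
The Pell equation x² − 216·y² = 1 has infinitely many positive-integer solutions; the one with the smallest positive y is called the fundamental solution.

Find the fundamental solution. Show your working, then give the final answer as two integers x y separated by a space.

√216 = [14; 1,2,3,2,1,28, …], period ℓ=6 (even) → k=5
i=0: a=14 ⇒ p=14, q=1
i=1: a=1 ⇒ p=15, q=1
i=2: a=2 ⇒ p=44, q=3
i=3: a=3 ⇒ p=147, q=10
i=4: a=2 ⇒ p=338, q=23
i=5: a=1 ⇒ p=485, q=33
→ (485, 33).  Check: 485²=235225, 216·33²=235224, difference 1.

485 33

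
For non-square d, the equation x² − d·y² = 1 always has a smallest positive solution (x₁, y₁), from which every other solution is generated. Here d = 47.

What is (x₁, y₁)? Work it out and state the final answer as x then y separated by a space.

48 7

[6; 1,5,1,12] for √47; ℓ=4 ⇒ convergent index 3
step 0: (6, 1)  from 6·(1,0) + (0,1)
step 1: (7, 1)  from 1·(6,1) + (1,0)
step 2: (41, 6)  from 5·(7,1) + (6,1)
step 3: (48, 7)  from 1·(41,6) + (7,1)
(x₁, y₁) = (48, 7);  48² − 47·7² = 1 ✓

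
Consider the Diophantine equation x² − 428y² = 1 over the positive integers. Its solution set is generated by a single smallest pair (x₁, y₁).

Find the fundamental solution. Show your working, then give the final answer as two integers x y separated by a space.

1850887 89466

[20; 1,2,4,1,5,10,5,1,4,2,1,40] for √428; ℓ=12 ⇒ convergent index 11
k=0  a_k=20  p_k/q_k = 20/1
k=1  a_k=1  p_k/q_k = 21/1
…
k=3  a_k=4  p_k/q_k = 269/13
k=4  a_k=1  p_k/q_k = 331/16
…
k=6  a_k=10  p_k/q_k = 19571/946
…
k=8  a_k=1  p_k/q_k = 119350/5769
…
k=10  a_k=2  p_k/q_k = 1273708/61567
k=11  a_k=1  p_k/q_k = 1850887/89466
(x₁, y₁) = (1850887, 89466);  1850887² − 428·89466² = 1 ✓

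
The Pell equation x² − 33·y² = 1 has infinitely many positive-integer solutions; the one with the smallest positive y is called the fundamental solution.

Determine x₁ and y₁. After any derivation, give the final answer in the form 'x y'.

23 4

√33 = [5; 1,2,1,10, …], period ℓ=4 (even) → k=3
i=0: a=5 ⇒ p=5, q=1
…
i=2: a=2 ⇒ p=17, q=3
i=3: a=1 ⇒ p=23, q=4
fundamental: x₁=23, y₁=4  (since 529 − 33·16 = 1)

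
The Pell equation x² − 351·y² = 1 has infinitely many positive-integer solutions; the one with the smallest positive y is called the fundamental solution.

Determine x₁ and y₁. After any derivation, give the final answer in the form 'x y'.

√351 = [18; 1,2,1,3,2,2,2,3,1,2,1,36, …], period ℓ=12 (even) → k=11
a_0=18:  p_0=18·1+0=18,  q_0=18·0+1=1
…
a_8=3:  p_8=3·3747+1555=12796,  q_8=3·200+83=683
…
a_10=2:  p_10=2·16543+12796=45882,  q_10=2·883+683=2449
a_11=1:  p_11=1·45882+16543=62425,  q_11=1·2449+883=3332
(x₁, y₁) = (62425, 3332);  62425² − 351·3332² = 1 ✓

62425 3332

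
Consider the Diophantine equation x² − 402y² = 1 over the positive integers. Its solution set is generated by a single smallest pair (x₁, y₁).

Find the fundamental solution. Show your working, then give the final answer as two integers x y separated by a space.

401 20

[20; 20,40] for √402; ℓ=2 ⇒ convergent index 1
step 0: (20, 1)  from 20·(1,0) + (0,1)
step 1: (401, 20)  from 20·(20,1) + (1,0)
→ (401, 20).  Check: 401²=160801, 402·20²=160800, difference 1.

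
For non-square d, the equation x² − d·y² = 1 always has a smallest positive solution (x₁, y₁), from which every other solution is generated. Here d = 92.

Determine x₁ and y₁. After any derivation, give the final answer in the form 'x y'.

1151 120

√92 = [9; 1,1,2,4,2,1,1,18, …], period ℓ=8 (even) → k=7
step 0: (9, 1)  from 9·(1,0) + (0,1)
step 1: (10, 1)  from 1·(9,1) + (1,0)
step 2: (19, 2)  from 1·(10,1) + (9,1)
step 3: (48, 5)  from 2·(19,2) + (10,1)
step 4: (211, 22)  from 4·(48,5) + (19,2)
step 5: (470, 49)  from 2·(211,22) + (48,5)
step 6: (681, 71)  from 1·(470,49) + (211,22)
step 7: (1151, 120)  from 1·(681,71) + (470,49)
fundamental: x₁=1151, y₁=120  (since 1324801 − 92·14400 = 1)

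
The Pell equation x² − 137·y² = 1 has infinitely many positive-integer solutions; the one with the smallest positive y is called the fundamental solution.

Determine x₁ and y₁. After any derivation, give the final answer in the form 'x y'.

√137 → a₀=11, period (1,2,2,1,1,2,2,1,22); ℓ=9 odd so k=17
k=0  a_k=11  p_k/q_k = 11/1
k=1  a_k=1  p_k/q_k = 12/1
k=2  a_k=2  p_k/q_k = 35/3
k=3  a_k=2  p_k/q_k = 82/7
…
k=5  a_k=1  p_k/q_k = 199/17
…
k=7  a_k=2  p_k/q_k = 1229/105
k=8  a_k=1  p_k/q_k = 1744/149
k=9  a_k=22  p_k/q_k = 39597/3383
…
k=11  a_k=2  p_k/q_k = 122279/10447
k=12  a_k=2  p_k/q_k = 285899/24426
k=13  a_k=1  p_k/q_k = 408178/34873
…
k=15  a_k=2  p_k/q_k = 1796332/153471
k=16  a_k=2  p_k/q_k = 4286741/366241
k=17  a_k=1  p_k/q_k = 6083073/519712
fundamental: x₁=6083073, y₁=519712  (since 37003777123329 − 137·270100562944 = 1)

6083073 519712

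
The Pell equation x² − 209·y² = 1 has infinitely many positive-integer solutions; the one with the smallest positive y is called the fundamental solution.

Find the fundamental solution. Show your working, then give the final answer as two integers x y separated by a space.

√209 → a₀=14, period (2,5,3,2,3,5,2,28); ℓ=8 even so k=7
i=0: a=14 ⇒ p=14, q=1
i=1: a=2 ⇒ p=29, q=2
i=2: a=5 ⇒ p=159, q=11
i=3: a=3 ⇒ p=506, q=35
i=4: a=2 ⇒ p=1171, q=81
i=5: a=3 ⇒ p=4019, q=278
i=6: a=5 ⇒ p=21266, q=1471
i=7: a=2 ⇒ p=46551, q=3220
(x₁, y₁) = (46551, 3220);  46551² − 209·3220² = 1 ✓

46551 3220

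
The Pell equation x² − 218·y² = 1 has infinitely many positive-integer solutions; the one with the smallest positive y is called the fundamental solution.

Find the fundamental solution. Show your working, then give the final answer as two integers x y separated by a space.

126003 8534

[14; 1,3,3,1,28] for √218; ℓ=5 ⇒ convergent index 9
k=0  a_k=14  p_k/q_k = 14/1
k=1  a_k=1  p_k/q_k = 15/1
k=2  a_k=3  p_k/q_k = 59/4
…
k=5  a_k=28  p_k/q_k = 7220/489
…
k=8  a_k=3  p_k/q_k = 96370/6527
k=9  a_k=1  p_k/q_k = 126003/8534
→ (126003, 8534).  Check: 126003²=15876756009, 218·8534²=15876756008, difference 1.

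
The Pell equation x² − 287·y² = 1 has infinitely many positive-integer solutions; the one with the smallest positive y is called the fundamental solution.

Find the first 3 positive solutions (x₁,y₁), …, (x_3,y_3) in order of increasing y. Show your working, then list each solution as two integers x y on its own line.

288 17
165887 9792
95550624 5640175

[16; 1,15,1,32] for √287; ℓ=4 ⇒ convergent index 3
step 0: (16, 1)  from 16·(1,0) + (0,1)
step 1: (17, 1)  from 1·(16,1) + (1,0)
step 2: (271, 16)  from 15·(17,1) + (16,1)
step 3: (288, 17)  from 1·(271,16) + (17,1)
→ (288, 17).  Check: 288²=82944, 287·17²=82943, difference 1.
(x_2, y_2) = (288·288 + 287·17·17, 288·17 + 17·288) = (165887, 9792)
(x_3, y_3) = (288·165887 + 287·17·9792, 288·9792 + 17·165887) = (95550624, 5640175)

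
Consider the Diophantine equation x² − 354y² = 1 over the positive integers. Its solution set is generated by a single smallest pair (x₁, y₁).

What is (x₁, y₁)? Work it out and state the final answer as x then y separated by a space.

258065 13716

d=354: √d = [18; 1,4,2,2,18,2,2,4,1,36] (ℓ=10, even), read p_9/q_9
step 0: (18, 1)  from 18·(1,0) + (0,1)
step 1: (19, 1)  from 1·(18,1) + (1,0)
step 2: (94, 5)  from 4·(19,1) + (18,1)
step 3: (207, 11)  from 2·(94,5) + (19,1)
…
step 7: (47771, 2539)  from 2·(19210,1021) + (9351,497)
step 8: (210294, 11177)  from 4·(47771,2539) + (19210,1021)
step 9: (258065, 13716)  from 1·(210294,11177) + (47771,2539)
(x₁, y₁) = (258065, 13716);  258065² − 354·13716² = 1 ✓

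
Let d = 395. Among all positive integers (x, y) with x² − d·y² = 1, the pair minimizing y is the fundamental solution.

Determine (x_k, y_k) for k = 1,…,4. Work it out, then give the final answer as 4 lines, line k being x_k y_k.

d=395: √d = [19; 1,6,1,38] (ℓ=4, even), read p_3/q_3
step 0: (19, 1)  from 19·(1,0) + (0,1)
…
step 2: (139, 7)  from 6·(20,1) + (19,1)
step 3: (159, 8)  from 1·(139,7) + (20,1)
fundamental: x₁=159, y₁=8  (since 25281 − 395·64 = 1)
k=2:  x_2 = 159·159+395·8·8 = 50561,  y_2 = 159·8+8·159 = 2544
k=3:  x_3 = 159·50561+395·8·2544 = 16078239,  y_3 = 159·2544+8·50561 = 808984
k=4:  x_4 = 159·16078239+395·8·808984 = 5112829441,  y_4 = 159·808984+8·16078239 = 257254368

159 8
50561 2544
16078239 808984
5112829441 257254368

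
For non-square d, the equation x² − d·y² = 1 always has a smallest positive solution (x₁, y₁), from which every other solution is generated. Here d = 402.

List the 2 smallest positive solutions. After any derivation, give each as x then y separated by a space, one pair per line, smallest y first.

401 20
321601 16040

√402 = [20; 20,40, …], period ℓ=2 (even) → k=1
i=0: a=20 ⇒ p=20, q=1
i=1: a=20 ⇒ p=401, q=20
→ (401, 20).  Check: 401²=160801, 402·20²=160800, difference 1.
k=2:  x_2 = 401·401+402·20·20 = 321601,  y_2 = 401·20+20·401 = 16040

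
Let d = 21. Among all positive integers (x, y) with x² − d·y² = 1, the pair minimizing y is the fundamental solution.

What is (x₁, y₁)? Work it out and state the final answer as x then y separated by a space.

[4; 1,1,2,1,1,8] for √21; ℓ=6 ⇒ convergent index 5
step 0: (4, 1)  from 4·(1,0) + (0,1)
step 1: (5, 1)  from 1·(4,1) + (1,0)
…
step 3: (23, 5)  from 2·(9,2) + (5,1)
step 4: (32, 7)  from 1·(23,5) + (9,2)
step 5: (55, 12)  from 1·(32,7) + (23,5)
(x₁, y₁) = (55, 12);  55² − 21·12² = 1 ✓

55 12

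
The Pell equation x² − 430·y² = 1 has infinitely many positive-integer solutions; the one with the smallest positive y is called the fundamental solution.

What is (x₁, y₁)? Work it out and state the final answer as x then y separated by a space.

2862251 138030

d=430: √d = [20; 1,2,1,3,1,…,2,1,40] (ℓ=14, even), read p_13/q_13
step 0: (20, 1)  from 20·(1,0) + (0,1)
…
step 3: (83, 4)  from 1·(62,3) + (21,1)
…
step 9: (155233, 7486)  from 1·(133439,6435) + (21794,1051)
…
step 12: (2107880, 101651)  from 2·(754371,36379) + (599138,28893)
step 13: (2862251, 138030)  from 1·(2107880,101651) + (754371,36379)
→ (2862251, 138030).  Check: 2862251²=8192480787001, 430·138030²=8192480787000, difference 1.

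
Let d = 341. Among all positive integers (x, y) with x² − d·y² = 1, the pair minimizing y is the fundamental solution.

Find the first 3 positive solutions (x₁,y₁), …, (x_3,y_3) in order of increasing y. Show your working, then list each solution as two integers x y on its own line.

10626551 575460
225847172311201 12230310076920
4799952989541519968951 259932027556408030380

d=341: √d = [18; 2,6,1,8,2,…,6,2,36] (ℓ=14, even), read p_13/q_13
i=0: a=18 ⇒ p=18, q=1
i=1: a=2 ⇒ p=37, q=2
…
i=4: a=8 ⇒ p=2456, q=133
…
i=6: a=1 ⇒ p=7645, q=414
i=7: a=2 ⇒ p=20479, q=1109
i=8: a=1 ⇒ p=28124, q=1523
i=9: a=2 ⇒ p=76727, q=4155
…
i=11: a=1 ⇒ p=718667, q=38918
i=12: a=6 ⇒ p=4953942, q=268271
i=13: a=2 ⇒ p=10626551, q=575460
fundamental: x₁=10626551, y₁=575460  (since 112923586155601 − 341·331154211600 = 1)
k=2:  x_2 = 10626551·10626551+341·575460·575460 = 225847172311201,  y_2 = 10626551·575460+575460·10626551 = 12230310076920
k=3:  x_3 = 10626551·225847172311201+341·575460·12230310076920 = 4799952989541519968951,  y_3 = 10626551·12230310076920+575460·225847172311201 = 259932027556408030380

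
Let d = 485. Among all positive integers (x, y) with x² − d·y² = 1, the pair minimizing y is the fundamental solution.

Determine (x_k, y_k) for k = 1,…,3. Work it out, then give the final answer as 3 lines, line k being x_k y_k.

969 44
1877921 85272
3639409929 165257092

√485 → a₀=22, period (44); ℓ=1 odd so k=1
i=0: a=22 ⇒ p=22, q=1
i=1: a=44 ⇒ p=969, q=44
(x₁, y₁) = (969, 44);  969² − 485·44² = 1 ✓
(969+44√485)^2 = 1877921 + 85272√485
(969+44√485)^3 = 3639409929 + 165257092√485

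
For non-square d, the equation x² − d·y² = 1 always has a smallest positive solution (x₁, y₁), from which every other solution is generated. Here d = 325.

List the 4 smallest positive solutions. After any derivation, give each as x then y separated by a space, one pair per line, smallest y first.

√325 = [18; 36, …], period ℓ=1 (odd) → k=1
i=0: a=18 ⇒ p=18, q=1
i=1: a=36 ⇒ p=649, q=36
(x₁, y₁) = (649, 36);  649² − 325·36² = 1 ✓
(x_2, y_2) = (649·649 + 325·36·36, 649·36 + 36·649) = (842401, 46728)
(x_3, y_3) = (649·842401 + 325·36·46728, 649·46728 + 36·842401) = (1093435849, 60652908)
(x_4, y_4) = (649·1093435849 + 325·36·60652908, 649·60652908 + 36·1093435849) = (1419278889601, 78727427856)

649 36
842401 46728
1093435849 60652908
1419278889601 78727427856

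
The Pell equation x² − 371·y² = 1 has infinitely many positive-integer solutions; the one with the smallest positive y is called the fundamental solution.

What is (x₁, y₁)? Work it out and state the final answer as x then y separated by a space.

√371 → a₀=19, period (3,1,4,1,3,38); ℓ=6 even so k=5
i=0: a=19 ⇒ p=19, q=1
…
i=3: a=4 ⇒ p=366, q=19
i=4: a=1 ⇒ p=443, q=23
i=5: a=3 ⇒ p=1695, q=88
fundamental: x₁=1695, y₁=88  (since 2873025 − 371·7744 = 1)

1695 88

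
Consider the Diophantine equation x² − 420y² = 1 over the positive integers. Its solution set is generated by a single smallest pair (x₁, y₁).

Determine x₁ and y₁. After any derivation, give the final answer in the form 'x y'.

41 2

[20; 2,40] for √420; ℓ=2 ⇒ convergent index 1
k=0  a_k=20  p_k/q_k = 20/1
k=1  a_k=2  p_k/q_k = 41/2
→ (41, 2).  Check: 41²=1681, 420·2²=1680, difference 1.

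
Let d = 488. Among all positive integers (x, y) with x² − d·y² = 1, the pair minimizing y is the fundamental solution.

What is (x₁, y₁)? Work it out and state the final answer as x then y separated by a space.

d=488: √d = [22; 11,44] (ℓ=2, even), read p_1/q_1
k=0  a_k=22  p_k/q_k = 22/1
k=1  a_k=11  p_k/q_k = 243/11
fundamental: x₁=243, y₁=11  (since 59049 − 488·121 = 1)

243 11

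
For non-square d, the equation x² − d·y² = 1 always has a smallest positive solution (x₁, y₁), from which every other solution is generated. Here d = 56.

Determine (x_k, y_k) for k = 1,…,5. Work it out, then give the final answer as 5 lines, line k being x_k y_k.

15 2
449 60
13455 1798
403201 53880
12082575 1614602

d=56: √d = [7; 2,14] (ℓ=2, even), read p_1/q_1
i=0: a=7 ⇒ p=7, q=1
i=1: a=2 ⇒ p=15, q=2
→ (15, 2).  Check: 15²=225, 56·2²=224, difference 1.
(15+2√56)^2 = 449 + 60√56
(15+2√56)^3 = 13455 + 1798√56
(15+2√56)^4 = 403201 + 53880√56
(15+2√56)^5 = 12082575 + 1614602√56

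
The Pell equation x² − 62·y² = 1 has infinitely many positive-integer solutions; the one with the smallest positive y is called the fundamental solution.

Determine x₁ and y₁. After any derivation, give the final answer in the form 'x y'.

63 8

[7; 1,6,1,14] for √62; ℓ=4 ⇒ convergent index 3
step 0: (7, 1)  from 7·(1,0) + (0,1)
…
step 2: (55, 7)  from 6·(8,1) + (7,1)
step 3: (63, 8)  from 1·(55,7) + (8,1)
fundamental: x₁=63, y₁=8  (since 3969 − 62·64 = 1)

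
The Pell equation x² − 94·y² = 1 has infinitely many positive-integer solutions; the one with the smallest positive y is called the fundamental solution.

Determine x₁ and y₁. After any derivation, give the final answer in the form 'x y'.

d=94: √d = [9; 1,2,3,1,1,…,2,1,18] (ℓ=16, even), read p_15/q_15
k=0  a_k=9  p_k/q_k = 9/1
k=1  a_k=1  p_k/q_k = 10/1
k=2  a_k=2  p_k/q_k = 29/3
…
k=4  a_k=1  p_k/q_k = 126/13
…
k=7  a_k=1  p_k/q_k = 1464/151
…
k=10  a_k=5  p_k/q_k = 85038/8771
k=11  a_k=1  p_k/q_k = 99455/10258
…
k=13  a_k=3  p_k/q_k = 652934/67345
k=14  a_k=2  p_k/q_k = 1490361/153719
k=15  a_k=1  p_k/q_k = 2143295/221064
(x₁, y₁) = (2143295, 221064);  2143295² − 94·221064² = 1 ✓

2143295 221064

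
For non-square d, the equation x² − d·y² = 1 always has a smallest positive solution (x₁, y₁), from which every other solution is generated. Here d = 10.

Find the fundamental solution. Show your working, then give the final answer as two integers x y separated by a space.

√10 = [3; 6, …], period ℓ=1 (odd) → k=1
i=0: a=3 ⇒ p=3, q=1
i=1: a=6 ⇒ p=19, q=6
→ (19, 6).  Check: 19²=361, 10·6²=360, difference 1.

19 6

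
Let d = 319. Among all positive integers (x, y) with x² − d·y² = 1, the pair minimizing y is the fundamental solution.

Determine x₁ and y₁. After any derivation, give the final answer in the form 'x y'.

√319 = [17; 1,6,5,1,4,…,6,1,34, …], period ℓ=14 (even) → k=13
step 0: (17, 1)  from 17·(1,0) + (0,1)
…
step 5: (3715, 208)  from 4·(768,43) + (643,36)
…
step 7: (15628, 875)  from 1·(11913,667) + (3715,208)
…
step 10: (309613, 17335)  from 1·(250816,14043) + (58797,3292)
…
step 12: (11102899, 621643)  from 6·(1798881,100718) + (309613,17335)
step 13: (12901780, 722361)  from 1·(11102899,621643) + (1798881,100718)
fundamental: x₁=12901780, y₁=722361  (since 166455927168400 − 319·521805414321 = 1)

12901780 722361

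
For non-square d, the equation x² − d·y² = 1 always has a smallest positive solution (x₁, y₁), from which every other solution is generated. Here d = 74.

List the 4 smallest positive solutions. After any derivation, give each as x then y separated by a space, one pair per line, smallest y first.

3699 430
27365201 3181140
202447753299 23534073290
1497708451540801 174105071018280

d=74: √d = [8; 1,1,1,1,16] (ℓ=5, odd), read p_9/q_9
step 0: (8, 1)  from 8·(1,0) + (0,1)
step 1: (9, 1)  from 1·(8,1) + (1,0)
step 2: (17, 2)  from 1·(9,1) + (8,1)
…
step 4: (43, 5)  from 1·(26,3) + (17,2)
step 5: (714, 83)  from 16·(43,5) + (26,3)
step 6: (757, 88)  from 1·(714,83) + (43,5)
step 7: (1471, 171)  from 1·(757,88) + (714,83)
step 8: (2228, 259)  from 1·(1471,171) + (757,88)
step 9: (3699, 430)  from 1·(2228,259) + (1471,171)
→ (3699, 430).  Check: 3699²=13682601, 74·430²=13682600, difference 1.
(3699+430√74)^2 = 27365201 + 3181140√74
(3699+430√74)^3 = 202447753299 + 23534073290√74
(3699+430√74)^4 = 1497708451540801 + 174105071018280√74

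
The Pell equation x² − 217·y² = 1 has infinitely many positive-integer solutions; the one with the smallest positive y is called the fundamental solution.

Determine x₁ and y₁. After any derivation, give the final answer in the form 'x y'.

d=217: √d = [14; 1,2,1,2,1,…,2,1,28] (ℓ=16, even), read p_15/q_15
k=0  a_k=14  p_k/q_k = 14/1
k=1  a_k=1  p_k/q_k = 15/1
…
k=3  a_k=1  p_k/q_k = 59/4
…
k=5  a_k=1  p_k/q_k = 221/15
…
k=7  a_k=9  p_k/q_k = 3668/249
k=8  a_k=4  p_k/q_k = 15055/1022
k=9  a_k=9  p_k/q_k = 139163/9447
…
k=11  a_k=1  p_k/q_k = 293381/19916
k=12  a_k=2  p_k/q_k = 740980/50301
k=13  a_k=1  p_k/q_k = 1034361/70217
k=14  a_k=2  p_k/q_k = 2809702/190735
k=15  a_k=1  p_k/q_k = 3844063/260952
fundamental: x₁=3844063, y₁=260952  (since 14776820347969 − 217·68095946304 = 1)

3844063 260952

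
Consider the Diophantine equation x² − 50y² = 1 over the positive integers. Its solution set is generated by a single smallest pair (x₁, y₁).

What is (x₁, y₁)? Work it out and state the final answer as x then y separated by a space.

99 14

√50 → a₀=7, period (14); ℓ=1 odd so k=1
i=0: a=7 ⇒ p=7, q=1
i=1: a=14 ⇒ p=99, q=14
fundamental: x₁=99, y₁=14  (since 9801 − 50·196 = 1)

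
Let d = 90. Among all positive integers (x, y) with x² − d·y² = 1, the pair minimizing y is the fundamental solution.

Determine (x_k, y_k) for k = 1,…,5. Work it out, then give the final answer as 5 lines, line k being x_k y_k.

d=90: √d = [9; 2,18] (ℓ=2, even), read p_1/q_1
a_0=9:  p_0=9·1+0=9,  q_0=9·0+1=1
a_1=2:  p_1=2·9+1=19,  q_1=2·1+0=2
(x₁, y₁) = (19, 2);  19² − 90·2² = 1 ✓
(x_2, y_2) = (19·19 + 90·2·2, 19·2 + 2·19) = (721, 76)
(x_3, y_3) = (19·721 + 90·2·76, 19·76 + 2·721) = (27379, 2886)
(x_4, y_4) = (19·27379 + 90·2·2886, 19·2886 + 2·27379) = (1039681, 109592)
(x_5, y_5) = (19·1039681 + 90·2·109592, 19·109592 + 2·1039681) = (39480499, 4161610)

19 2
721 76
27379 2886
1039681 109592
39480499 4161610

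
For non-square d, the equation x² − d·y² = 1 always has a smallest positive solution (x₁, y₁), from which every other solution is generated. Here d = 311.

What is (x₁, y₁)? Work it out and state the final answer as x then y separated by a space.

16883880 957397

√311 → a₀=17, period (1,1,1,2,1,…,1,1,34); ℓ=16 even so k=15
i=0: a=17 ⇒ p=17, q=1
i=1: a=1 ⇒ p=18, q=1
…
i=8: a=17 ⇒ p=71158, q=4035
…
i=11: a=1 ⇒ p=1594239, q=90401
i=12: a=2 ⇒ p=4565134, q=258865
…
i=14: a=1 ⇒ p=10724507, q=608131
i=15: a=1 ⇒ p=16883880, q=957397
→ (16883880, 957397).  Check: 16883880²=285065403854400, 311·957397²=285065403854399, difference 1.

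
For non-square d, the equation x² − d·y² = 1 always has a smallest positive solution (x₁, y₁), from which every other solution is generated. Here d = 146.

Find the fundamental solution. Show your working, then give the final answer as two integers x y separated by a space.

145 12

√146 → a₀=12, period (12,24); ℓ=2 even so k=1
i=0: a=12 ⇒ p=12, q=1
i=1: a=12 ⇒ p=145, q=12
fundamental: x₁=145, y₁=12  (since 21025 − 146·144 = 1)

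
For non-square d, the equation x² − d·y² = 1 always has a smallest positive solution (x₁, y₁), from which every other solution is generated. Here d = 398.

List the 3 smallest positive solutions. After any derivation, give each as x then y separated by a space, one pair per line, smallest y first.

[19; 1,18,1,38] for √398; ℓ=4 ⇒ convergent index 3
i=0: a=19 ⇒ p=19, q=1
i=1: a=1 ⇒ p=20, q=1
i=2: a=18 ⇒ p=379, q=19
i=3: a=1 ⇒ p=399, q=20
fundamental: x₁=399, y₁=20  (since 159201 − 398·400 = 1)
(x_2, y_2) = (399·399 + 398·20·20, 399·20 + 20·399) = (318401, 15960)
(x_3, y_3) = (399·318401 + 398·20·15960, 399·15960 + 20·318401) = (254083599, 12736060)

399 20
318401 15960
254083599 12736060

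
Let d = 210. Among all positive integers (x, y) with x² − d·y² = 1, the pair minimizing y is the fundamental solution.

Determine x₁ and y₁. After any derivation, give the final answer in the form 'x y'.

29 2

[14; 2,28] for √210; ℓ=2 ⇒ convergent index 1
step 0: (14, 1)  from 14·(1,0) + (0,1)
step 1: (29, 2)  from 2·(14,1) + (1,0)
fundamental: x₁=29, y₁=2  (since 841 − 210·4 = 1)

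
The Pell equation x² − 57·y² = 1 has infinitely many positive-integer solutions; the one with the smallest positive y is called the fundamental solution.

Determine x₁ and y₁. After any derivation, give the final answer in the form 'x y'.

[7; 1,1,4,1,1,14] for √57; ℓ=6 ⇒ convergent index 5
a_0=7:  p_0=7·1+0=7,  q_0=7·0+1=1
…
a_4=1:  p_4=1·68+15=83,  q_4=1·9+2=11
a_5=1:  p_5=1·83+68=151,  q_5=1·11+9=20
→ (151, 20).  Check: 151²=22801, 57·20²=22800, difference 1.

151 20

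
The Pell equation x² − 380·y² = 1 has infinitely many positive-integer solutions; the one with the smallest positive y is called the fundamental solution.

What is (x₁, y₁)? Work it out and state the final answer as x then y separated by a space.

39 2

√380 → a₀=19, period (2,38); ℓ=2 even so k=1
k=0  a_k=19  p_k/q_k = 19/1
k=1  a_k=2  p_k/q_k = 39/2
→ (39, 2).  Check: 39²=1521, 380·2²=1520, difference 1.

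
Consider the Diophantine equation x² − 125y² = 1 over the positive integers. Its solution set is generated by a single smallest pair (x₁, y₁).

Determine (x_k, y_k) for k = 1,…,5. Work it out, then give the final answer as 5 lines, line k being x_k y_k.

√125 = [11; 5,1,1,5,22, …], period ℓ=5 (odd) → k=9
a_0=11:  p_0=11·1+0=11,  q_0=11·0+1=1
a_1=5:  p_1=5·11+1=56,  q_1=5·1+0=5
a_2=1:  p_2=1·56+11=67,  q_2=1·5+1=6
…
a_5=22:  p_5=22·682+123=15127,  q_5=22·61+11=1353
a_6=5:  p_6=5·15127+682=76317,  q_6=5·1353+61=6826
…
a_8=1:  p_8=1·91444+76317=167761,  q_8=1·8179+6826=15005
a_9=5:  p_9=5·167761+91444=930249,  q_9=5·15005+8179=83204
(x₁, y₁) = (930249, 83204);  930249² − 125·83204² = 1 ✓
n=2: (930249,83204)∘(930249,83204) = (930249·930249+125·83204·83204, 930249·83204+83204·930249) = (1730726404001,154800875592)
n=3: (1730726404001,154800875592)∘(930249,83204) = (930249·1730726404001+125·83204·154800875592, 930249·154800875592+83204·1730726404001) = (3220013013190122249,288006719437081612)
n=4: (3220013013190122249,288006719437081612)∘(930249,83204) = (930249·3220013013190122249+125·83204·288006719437081612, 930249·288006719437081612+83204·3220013013190122249) = (5990827771012465337616001,535835925499096664087184)
n=5: (5990827771012465337616001,535835925499096664087184)∘(930249,83204) = (930249·5990827771012465337616001+125·83204·535835925499096664087184, 930249·535835925499096664087184+83204·5990827771012465337616001) = (11145923086309929722690704506249,996921667718930338621440576020)

930249 83204
1730726404001 154800875592
3220013013190122249 288006719437081612
5990827771012465337616001 535835925499096664087184
11145923086309929722690704506249 996921667718930338621440576020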